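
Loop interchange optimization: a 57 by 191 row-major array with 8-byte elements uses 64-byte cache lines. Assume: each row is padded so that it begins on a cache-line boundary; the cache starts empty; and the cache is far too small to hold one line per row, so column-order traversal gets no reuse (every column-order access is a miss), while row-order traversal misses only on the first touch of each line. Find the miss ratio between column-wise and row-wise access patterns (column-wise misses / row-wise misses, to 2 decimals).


Each row occupies 191 * 8 = 1528 bytes and starts on a line boundary, so it spans ceil(1528 / 64) = 24 cache lines.
Row-major traversal misses (one per line touched): 57 * ceil(191 * 8 / 64) = 1368
Column-major traversal misses (no reuse, every access misses): 57 * 191 = 10887
Ratio = 10887 / 1368 = 7.96

7.96


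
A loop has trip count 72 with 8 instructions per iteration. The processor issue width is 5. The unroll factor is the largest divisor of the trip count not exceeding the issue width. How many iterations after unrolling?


Largest divisor of 72 <= 5 is 4
New iterations = 72 / 4 = 18

18


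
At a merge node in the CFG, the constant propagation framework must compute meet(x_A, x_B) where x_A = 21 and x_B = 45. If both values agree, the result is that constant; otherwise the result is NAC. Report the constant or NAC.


Meet operation: if both paths give the same constant, result is that constant; if they differ, result is NAC (not-a-constant).
Path A: 21, Path B: 45 -> differ
Result: not-a-constant -> NAC

NAC


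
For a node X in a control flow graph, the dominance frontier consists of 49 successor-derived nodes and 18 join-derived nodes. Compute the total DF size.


DF(X) = direct successor contributions + join point contributions
= 49 + 18 = 67

67


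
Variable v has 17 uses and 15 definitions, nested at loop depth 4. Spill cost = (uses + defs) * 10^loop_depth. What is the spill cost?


uses + defs = 17 + 15 = 32
10^4 = 10000
Spill cost = 32 * 10000 = 320000

320000


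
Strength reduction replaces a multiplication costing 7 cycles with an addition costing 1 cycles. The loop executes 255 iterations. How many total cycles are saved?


Per-iteration saving = 7 - 1 = 6
Total saved = 255 * 6 = 1530

1530


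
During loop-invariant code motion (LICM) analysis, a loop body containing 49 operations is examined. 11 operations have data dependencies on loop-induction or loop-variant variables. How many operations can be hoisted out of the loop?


Invariant candidates = total - loop-dependent
= 49 - 11 = 38

38


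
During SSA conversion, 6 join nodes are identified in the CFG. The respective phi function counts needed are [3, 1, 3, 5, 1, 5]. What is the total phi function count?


Total phi functions = sum of phi functions at each join node
= 3 + 1 + 3 + 5 + 1 + 5 = 18

18


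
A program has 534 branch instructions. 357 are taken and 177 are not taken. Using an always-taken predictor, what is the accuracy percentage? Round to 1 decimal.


Predictor: always-taken
Correct predictions = 357
Accuracy = 357 / 534 * 100 = 66.9%

66.9


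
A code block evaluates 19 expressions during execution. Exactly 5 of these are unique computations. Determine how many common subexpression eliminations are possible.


CSE count = total expressions - unique expressions
= 19 - 5 = 14

14


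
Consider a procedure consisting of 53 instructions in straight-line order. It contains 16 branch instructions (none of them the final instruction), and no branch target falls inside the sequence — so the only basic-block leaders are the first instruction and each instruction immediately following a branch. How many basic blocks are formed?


With no in-sequence branch targets, the leaders are the first instruction plus the instruction after each branch.
Number of basic blocks = branches + 1
= 16 + 1 = 17

17


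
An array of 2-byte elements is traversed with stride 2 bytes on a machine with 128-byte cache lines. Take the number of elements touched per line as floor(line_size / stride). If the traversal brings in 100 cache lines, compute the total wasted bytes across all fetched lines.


Elements per line = floor(128 / 2) = 64
Bytes used per line = 64 * 2 = 128
Wasted per line = 128 - 128 = 0
Total wasted = 0 * 100 = 0

0


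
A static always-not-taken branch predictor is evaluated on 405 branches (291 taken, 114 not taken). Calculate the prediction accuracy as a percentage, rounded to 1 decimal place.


Predictor: always-not-taken
Correct predictions = 114
Accuracy = 114 / 405 * 100 = 28.1%

28.1


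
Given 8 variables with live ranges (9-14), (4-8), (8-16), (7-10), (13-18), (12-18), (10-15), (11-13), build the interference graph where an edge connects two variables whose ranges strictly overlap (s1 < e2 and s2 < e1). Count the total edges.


Check all pairs for overlapping intervals.
Two intervals (s1,e1) and (s2,e2) overlap if s1 < e2 and s2 < e1.
v0 (9-14) vs v1..v7: overlaps v2, v3, v4, v5, v6, v7 -> 6
v1 (4-8) vs v2..v7: overlaps v3 -> 1
v2 (8-16) vs v3..v7: overlaps v3, v4, v5, v6, v7 -> 5
v3 (7-10) vs v4..v7: overlaps none -> 0
v4 (13-18) vs v5..v7: overlaps v5, v6 -> 2
v5 (12-18) vs v6..v7: overlaps v6, v7 -> 2
v6 (10-15) vs v7: overlaps v7 -> 1
Total overlapping pairs = 6 + 1 + 5 + 0 + 2 + 2 + 1 = 17

17


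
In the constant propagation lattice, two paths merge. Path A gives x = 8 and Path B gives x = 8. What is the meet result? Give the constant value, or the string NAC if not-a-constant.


Meet operation: if both paths give the same constant, result is that constant; if they differ, result is NAC (not-a-constant).
Path A: 8, Path B: 8 -> equal
Result: constant -> 8

8


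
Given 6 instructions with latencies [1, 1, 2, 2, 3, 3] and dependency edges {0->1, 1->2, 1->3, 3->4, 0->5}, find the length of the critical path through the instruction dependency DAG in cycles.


Compute longest path through dependency graph: dist(Ik) = max over predecessors of dist + latency(Ik).
dist(I0) = latency 1 = 1
dist(I1) = dist(I0) + 1 = 1 + 1 = 2
dist(I2) = dist(I1) + 2 = 2 + 2 = 4
dist(I3) = dist(I1) + 2 = 2 + 2 = 4
dist(I4) = dist(I3) + 3 = 4 + 3 = 7
dist(I5) = dist(I0) + 3 = 1 + 3 = 4
Critical path = max dist = 7

7


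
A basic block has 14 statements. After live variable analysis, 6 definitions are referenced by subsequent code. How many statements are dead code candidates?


Dead code = total statements - live definitions
= 14 - 6 = 8

8


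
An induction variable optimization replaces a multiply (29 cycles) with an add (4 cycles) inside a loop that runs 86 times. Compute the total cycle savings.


Per-iteration saving = 29 - 4 = 25
Total saved = 86 * 25 = 2150

2150


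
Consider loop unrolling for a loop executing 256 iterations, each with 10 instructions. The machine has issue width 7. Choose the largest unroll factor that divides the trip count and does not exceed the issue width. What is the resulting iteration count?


Largest divisor of 256 <= 7 is 4
New iterations = 256 / 4 = 64

64


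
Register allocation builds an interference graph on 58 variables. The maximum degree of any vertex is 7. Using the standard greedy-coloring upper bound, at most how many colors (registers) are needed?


Greedy coloring never needs more than (max_degree + 1) colors: when coloring a vertex, at most max_degree neighbors are already colored.
Upper bound = 7 + 1 = 8

8


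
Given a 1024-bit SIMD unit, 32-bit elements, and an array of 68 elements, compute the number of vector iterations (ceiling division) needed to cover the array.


Width = 1024 / 32 = 32 elements per vector op
Iterations = ceil(68 / 32) = 3

3


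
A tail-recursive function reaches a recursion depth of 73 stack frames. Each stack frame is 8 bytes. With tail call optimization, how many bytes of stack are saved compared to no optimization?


Without TCO: 73 * 8 = 584 bytes
With TCO: reuse 1 frame = 8 bytes
Savings = 584 - 8 = 576

576


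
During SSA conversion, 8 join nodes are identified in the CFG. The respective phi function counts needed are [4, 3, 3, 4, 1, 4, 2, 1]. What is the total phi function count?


Total phi functions = sum of phi functions at each join node
= 4 + 3 + 3 + 4 + 1 + 4 + 2 + 1 = 22

22


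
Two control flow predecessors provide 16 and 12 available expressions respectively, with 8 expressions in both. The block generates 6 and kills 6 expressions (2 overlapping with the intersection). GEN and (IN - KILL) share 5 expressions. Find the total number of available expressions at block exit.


IN = intersection of predecessors = 8
IN - KILL = 8 - 2 = 6
|OUT| = |GEN| + |IN - KILL| - |GEN ∩ (IN - KILL)| = 6 + 6 - 5 = 7

7


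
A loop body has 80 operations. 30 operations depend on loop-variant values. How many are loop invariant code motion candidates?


Invariant candidates = total - loop-dependent
= 80 - 30 = 50

50


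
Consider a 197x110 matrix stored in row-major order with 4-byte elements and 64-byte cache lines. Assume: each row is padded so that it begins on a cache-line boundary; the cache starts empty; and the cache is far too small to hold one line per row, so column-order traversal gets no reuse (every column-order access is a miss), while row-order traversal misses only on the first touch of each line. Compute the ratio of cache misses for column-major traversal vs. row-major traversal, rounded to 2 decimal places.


Each row occupies 110 * 4 = 440 bytes and starts on a line boundary, so it spans ceil(440 / 64) = 7 cache lines.
Row-major traversal misses (one per line touched): 197 * ceil(110 * 4 / 64) = 1379
Column-major traversal misses (no reuse, every access misses): 197 * 110 = 21670
Ratio = 21670 / 1379 = 15.71

15.71


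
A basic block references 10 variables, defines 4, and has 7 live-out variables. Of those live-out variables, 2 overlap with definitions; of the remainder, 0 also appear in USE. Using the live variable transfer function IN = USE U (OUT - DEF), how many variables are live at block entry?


OUT - DEF: 7 - 2 = 5
|IN| = |USE| + |OUT - DEF| - |USE ∩ (OUT - DEF)| = 10 + 5 - 0 = 15

15


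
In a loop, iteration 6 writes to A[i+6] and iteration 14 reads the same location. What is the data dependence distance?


Distance = read iteration - write iteration
= 14 - 6 = 8

8


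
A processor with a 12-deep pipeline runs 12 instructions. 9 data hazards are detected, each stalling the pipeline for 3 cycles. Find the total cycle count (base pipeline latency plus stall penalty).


Base cycles = 12 + 12 - 1 = 23
Total stalls = 9 * 3 = 27
Total = 23 + 27 = 50

50


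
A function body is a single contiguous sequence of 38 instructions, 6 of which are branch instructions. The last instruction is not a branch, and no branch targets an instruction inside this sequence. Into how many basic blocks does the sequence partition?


With no in-sequence branch targets, the leaders are the first instruction plus the instruction after each branch.
Number of basic blocks = branches + 1
= 6 + 1 = 7

7


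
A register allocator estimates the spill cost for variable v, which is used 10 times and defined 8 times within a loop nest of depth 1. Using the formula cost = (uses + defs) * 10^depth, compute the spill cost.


uses + defs = 10 + 8 = 18
10^1 = 10
Spill cost = 18 * 10 = 180

180


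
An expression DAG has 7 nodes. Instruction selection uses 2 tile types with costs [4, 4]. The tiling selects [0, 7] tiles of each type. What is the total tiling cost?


Total cost = sum(count_i * cost_i)
= 0*4 + 7*4
= 28

28


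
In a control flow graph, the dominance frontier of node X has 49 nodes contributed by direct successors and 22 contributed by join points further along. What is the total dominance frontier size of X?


DF(X) = direct successor contributions + join point contributions
= 49 + 22 = 71

71


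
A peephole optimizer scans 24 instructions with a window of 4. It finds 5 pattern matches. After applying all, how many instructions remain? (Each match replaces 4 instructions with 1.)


Each match removes 3 instructions.
Total removed = 5 * 3 = 15
Remaining = 24 - 15 = 9

9


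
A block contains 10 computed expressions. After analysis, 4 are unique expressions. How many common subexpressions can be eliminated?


CSE count = total expressions - unique expressions
= 10 - 4 = 6

6


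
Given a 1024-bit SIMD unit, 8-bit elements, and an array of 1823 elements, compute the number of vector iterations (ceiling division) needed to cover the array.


Width = 1024 / 8 = 128 elements per vector op
Iterations = ceil(1823 / 128) = 15

15


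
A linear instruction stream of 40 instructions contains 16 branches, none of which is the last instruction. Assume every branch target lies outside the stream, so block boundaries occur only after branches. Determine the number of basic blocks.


With no in-sequence branch targets, the leaders are the first instruction plus the instruction after each branch.
Number of basic blocks = branches + 1
= 16 + 1 = 17

17


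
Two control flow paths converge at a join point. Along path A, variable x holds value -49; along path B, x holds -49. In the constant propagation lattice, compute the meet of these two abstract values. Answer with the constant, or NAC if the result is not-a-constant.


Meet operation: if both paths give the same constant, result is that constant; if they differ, result is NAC (not-a-constant).
Path A: -49, Path B: -49 -> equal
Result: constant -> -49

-49


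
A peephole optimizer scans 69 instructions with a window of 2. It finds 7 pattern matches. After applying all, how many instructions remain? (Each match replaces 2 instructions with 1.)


Each match removes 1 instructions.
Total removed = 7 * 1 = 7
Remaining = 69 - 7 = 62

62


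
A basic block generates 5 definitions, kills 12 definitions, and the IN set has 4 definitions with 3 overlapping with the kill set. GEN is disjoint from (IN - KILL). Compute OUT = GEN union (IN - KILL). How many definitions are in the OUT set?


IN - KILL: 4 - 3 = 1 surviving definitions
OUT = GEN + surviving = 5 + 1 = 6

6


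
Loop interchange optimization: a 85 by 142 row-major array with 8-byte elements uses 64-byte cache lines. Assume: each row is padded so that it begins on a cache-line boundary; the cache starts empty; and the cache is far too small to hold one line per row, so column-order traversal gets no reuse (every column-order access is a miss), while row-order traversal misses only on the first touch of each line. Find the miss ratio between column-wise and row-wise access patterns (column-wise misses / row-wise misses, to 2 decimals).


Each row occupies 142 * 8 = 1136 bytes and starts on a line boundary, so it spans ceil(1136 / 64) = 18 cache lines.
Row-major traversal misses (one per line touched): 85 * ceil(142 * 8 / 64) = 1530
Column-major traversal misses (no reuse, every access misses): 85 * 142 = 12070
Ratio = 12070 / 1530 = 7.89

7.89


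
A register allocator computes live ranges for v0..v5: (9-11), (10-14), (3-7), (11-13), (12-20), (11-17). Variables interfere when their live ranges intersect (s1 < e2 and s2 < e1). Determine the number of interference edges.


Check all pairs for overlapping intervals.
Two intervals (s1,e1) and (s2,e2) overlap if s1 < e2 and s2 < e1.
v0 (9-11) vs v1..v5: overlaps v1 -> 1
v1 (10-14) vs v2..v5: overlaps v3, v4, v5 -> 3
v2 (3-7) vs v3..v5: overlaps none -> 0
v3 (11-13) vs v4..v5: overlaps v4, v5 -> 2
v4 (12-20) vs v5: overlaps v5 -> 1
Total overlapping pairs = 1 + 3 + 0 + 2 + 1 = 7

7


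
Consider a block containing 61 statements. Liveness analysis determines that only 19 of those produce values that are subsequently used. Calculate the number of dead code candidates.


Dead code = total statements - live definitions
= 61 - 19 = 42

42


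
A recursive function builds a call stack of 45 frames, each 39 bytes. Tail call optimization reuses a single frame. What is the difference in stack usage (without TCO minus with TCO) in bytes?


Without TCO: 45 * 39 = 1755 bytes
With TCO: reuse 1 frame = 39 bytes
Savings = 1755 - 39 = 1716

1716


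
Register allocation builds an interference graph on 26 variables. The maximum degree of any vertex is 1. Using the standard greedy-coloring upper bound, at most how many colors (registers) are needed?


Greedy coloring never needs more than (max_degree + 1) colors: when coloring a vertex, at most max_degree neighbors are already colored.
Upper bound = 1 + 1 = 2

2


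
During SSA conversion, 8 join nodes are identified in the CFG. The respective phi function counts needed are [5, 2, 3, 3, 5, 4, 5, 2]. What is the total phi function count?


Total phi functions = sum of phi functions at each join node
= 5 + 2 + 3 + 3 + 5 + 4 + 5 + 2 = 29

29


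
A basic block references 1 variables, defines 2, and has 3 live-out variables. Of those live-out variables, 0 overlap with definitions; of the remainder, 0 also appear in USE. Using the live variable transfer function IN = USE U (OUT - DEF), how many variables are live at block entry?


OUT - DEF: 3 - 0 = 3
|IN| = |USE| + |OUT - DEF| - |USE ∩ (OUT - DEF)| = 1 + 3 - 0 = 4

4


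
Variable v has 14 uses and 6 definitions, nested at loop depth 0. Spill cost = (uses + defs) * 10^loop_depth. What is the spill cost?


uses + defs = 14 + 6 = 20
10^0 = 1
Spill cost = 20 * 1 = 20

20


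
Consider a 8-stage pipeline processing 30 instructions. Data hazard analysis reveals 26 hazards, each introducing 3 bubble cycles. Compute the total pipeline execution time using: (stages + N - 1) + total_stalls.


Base cycles = 8 + 30 - 1 = 37
Total stalls = 26 * 3 = 78
Total = 37 + 78 = 115

115


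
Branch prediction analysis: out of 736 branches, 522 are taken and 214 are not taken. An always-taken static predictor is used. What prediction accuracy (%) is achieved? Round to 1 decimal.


Predictor: always-taken
Correct predictions = 522
Accuracy = 522 / 736 * 100 = 70.9%

70.9


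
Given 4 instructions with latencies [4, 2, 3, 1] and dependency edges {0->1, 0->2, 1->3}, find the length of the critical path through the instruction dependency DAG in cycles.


Compute longest path through dependency graph: dist(Ik) = max over predecessors of dist + latency(Ik).
dist(I0) = latency 4 = 4
dist(I1) = dist(I0) + 2 = 4 + 2 = 6
dist(I2) = dist(I0) + 3 = 4 + 3 = 7
dist(I3) = dist(I1) + 1 = 6 + 1 = 7
Critical path = max dist = 7

7


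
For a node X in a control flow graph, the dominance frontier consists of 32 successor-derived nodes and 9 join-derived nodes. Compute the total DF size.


DF(X) = direct successor contributions + join point contributions
= 32 + 9 = 41

41


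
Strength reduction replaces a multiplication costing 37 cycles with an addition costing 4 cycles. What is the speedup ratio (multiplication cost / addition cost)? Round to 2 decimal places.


Ratio = mult_cost / add_cost = 37 / 4 = 9.25

9.25


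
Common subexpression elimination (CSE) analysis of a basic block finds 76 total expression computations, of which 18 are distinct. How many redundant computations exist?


CSE count = total expressions - unique expressions
= 76 - 18 = 58

58


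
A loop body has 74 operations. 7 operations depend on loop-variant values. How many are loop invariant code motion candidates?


Invariant candidates = total - loop-dependent
= 74 - 7 = 67

67


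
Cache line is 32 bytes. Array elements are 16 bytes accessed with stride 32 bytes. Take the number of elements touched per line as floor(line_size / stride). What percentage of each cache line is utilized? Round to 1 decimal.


Elements per cache line = floor(32 / 32) = 1
Bytes used = 1 * 16 = 16
Utilization = 16 / 32 * 100 = 50.0%

50.0


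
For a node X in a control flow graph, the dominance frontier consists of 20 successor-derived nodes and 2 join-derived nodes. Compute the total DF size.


DF(X) = direct successor contributions + join point contributions
= 20 + 2 = 22

22


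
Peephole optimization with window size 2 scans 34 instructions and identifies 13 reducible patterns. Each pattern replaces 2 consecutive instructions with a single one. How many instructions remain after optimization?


Each match removes 1 instructions.
Total removed = 13 * 1 = 13
Remaining = 34 - 13 = 21

21


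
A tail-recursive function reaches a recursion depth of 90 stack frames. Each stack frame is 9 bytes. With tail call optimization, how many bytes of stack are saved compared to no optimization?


Without TCO: 90 * 9 = 810 bytes
With TCO: reuse 1 frame = 9 bytes
Savings = 810 - 9 = 801

801


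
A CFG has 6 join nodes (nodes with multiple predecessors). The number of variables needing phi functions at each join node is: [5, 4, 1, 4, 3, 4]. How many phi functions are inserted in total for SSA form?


Total phi functions = sum of phi functions at each join node
= 5 + 4 + 1 + 4 + 3 + 4 = 21

21


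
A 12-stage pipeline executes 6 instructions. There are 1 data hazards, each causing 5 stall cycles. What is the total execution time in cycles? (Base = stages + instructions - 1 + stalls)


Base cycles = 12 + 6 - 1 = 17
Total stalls = 1 * 5 = 5
Total = 17 + 5 = 22

22


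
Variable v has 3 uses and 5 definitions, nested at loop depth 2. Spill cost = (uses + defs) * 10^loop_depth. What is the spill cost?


uses + defs = 3 + 5 = 8
10^2 = 100
Spill cost = 8 * 100 = 800

800


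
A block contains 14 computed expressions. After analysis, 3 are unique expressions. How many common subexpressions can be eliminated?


CSE count = total expressions - unique expressions
= 14 - 3 = 11

11


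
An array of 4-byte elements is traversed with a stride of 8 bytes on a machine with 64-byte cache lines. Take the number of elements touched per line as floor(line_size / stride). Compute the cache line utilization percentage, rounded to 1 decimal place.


Elements per cache line = floor(64 / 8) = 8
Bytes used = 8 * 4 = 32
Utilization = 32 / 64 * 100 = 50.0%

50.0


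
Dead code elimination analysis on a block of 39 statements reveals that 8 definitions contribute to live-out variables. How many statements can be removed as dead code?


Dead code = total statements - live definitions
= 39 - 8 = 31

31


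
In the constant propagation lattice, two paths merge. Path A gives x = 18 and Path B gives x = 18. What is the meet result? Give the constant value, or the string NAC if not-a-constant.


Meet operation: if both paths give the same constant, result is that constant; if they differ, result is NAC (not-a-constant).
Path A: 18, Path B: 18 -> equal
Result: constant -> 18

18


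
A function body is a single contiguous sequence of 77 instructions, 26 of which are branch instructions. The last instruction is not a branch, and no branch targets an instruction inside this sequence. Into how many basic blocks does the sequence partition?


With no in-sequence branch targets, the leaders are the first instruction plus the instruction after each branch.
Number of basic blocks = branches + 1
= 26 + 1 = 27

27


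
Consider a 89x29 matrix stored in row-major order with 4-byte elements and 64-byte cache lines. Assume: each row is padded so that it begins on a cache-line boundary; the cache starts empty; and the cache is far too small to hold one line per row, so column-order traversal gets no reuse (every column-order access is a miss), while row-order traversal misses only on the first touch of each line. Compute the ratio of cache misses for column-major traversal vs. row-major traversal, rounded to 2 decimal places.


Each row occupies 29 * 4 = 116 bytes and starts on a line boundary, so it spans ceil(116 / 64) = 2 cache lines.
Row-major traversal misses (one per line touched): 89 * ceil(29 * 4 / 64) = 178
Column-major traversal misses (no reuse, every access misses): 89 * 29 = 2581
Ratio = 2581 / 178 = 14.5

14.5


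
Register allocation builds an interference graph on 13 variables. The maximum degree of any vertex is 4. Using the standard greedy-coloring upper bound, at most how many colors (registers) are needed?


Greedy coloring never needs more than (max_degree + 1) colors: when coloring a vertex, at most max_degree neighbors are already colored.
Upper bound = 4 + 1 = 5

5


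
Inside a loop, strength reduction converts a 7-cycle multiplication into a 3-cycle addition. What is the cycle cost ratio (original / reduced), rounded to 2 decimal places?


Ratio = mult_cost / add_cost = 7 / 3 = 2.33

2.33


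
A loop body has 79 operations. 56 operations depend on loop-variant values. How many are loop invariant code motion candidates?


Invariant candidates = total - loop-dependent
= 79 - 56 = 23

23


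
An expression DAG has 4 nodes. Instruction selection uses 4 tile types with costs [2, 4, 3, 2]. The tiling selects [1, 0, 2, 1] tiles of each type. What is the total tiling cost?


Total cost = sum(count_i * cost_i)
= 1*2 + 0*4 + 2*3 + 1*2
= 10

10


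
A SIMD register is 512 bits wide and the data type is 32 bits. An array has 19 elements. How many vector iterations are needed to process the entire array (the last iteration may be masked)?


Width = 512 / 32 = 16 elements per vector op
Iterations = ceil(19 / 16) = 2

2


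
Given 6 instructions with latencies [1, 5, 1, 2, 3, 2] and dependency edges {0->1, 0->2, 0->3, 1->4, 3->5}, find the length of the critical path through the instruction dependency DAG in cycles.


Compute longest path through dependency graph: dist(Ik) = max over predecessors of dist + latency(Ik).
dist(I0) = latency 1 = 1
dist(I1) = dist(I0) + 5 = 1 + 5 = 6
dist(I2) = dist(I0) + 1 = 1 + 1 = 2
dist(I3) = dist(I0) + 2 = 1 + 2 = 3
dist(I4) = dist(I1) + 3 = 6 + 3 = 9
dist(I5) = dist(I3) + 2 = 3 + 2 = 5
Critical path = max dist = 9

9


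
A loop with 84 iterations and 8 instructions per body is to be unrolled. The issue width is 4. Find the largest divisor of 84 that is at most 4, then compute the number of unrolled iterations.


Largest divisor of 84 <= 4 is 4
New iterations = 84 / 4 = 21

21


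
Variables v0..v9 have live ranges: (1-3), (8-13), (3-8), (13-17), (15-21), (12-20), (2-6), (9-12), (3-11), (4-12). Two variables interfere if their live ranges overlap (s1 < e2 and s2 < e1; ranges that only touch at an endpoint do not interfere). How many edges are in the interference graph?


Check all pairs for overlapping intervals.
Two intervals (s1,e1) and (s2,e2) overlap if s1 < e2 and s2 < e1.
v0 (1-3) vs v1..v9: overlaps v6 -> 1
v1 (8-13) vs v2..v9: overlaps v5, v7, v8, v9 -> 4
v2 (3-8) vs v3..v9: overlaps v6, v8, v9 -> 3
v3 (13-17) vs v4..v9: overlaps v4, v5 -> 2
v4 (15-21) vs v5..v9: overlaps v5 -> 1
v5 (12-20) vs v6..v9: overlaps none -> 0
v6 (2-6) vs v7..v9: overlaps v8, v9 -> 2
v7 (9-12) vs v8..v9: overlaps v8, v9 -> 2
v8 (3-11) vs v9: overlaps v9 -> 1
Total overlapping pairs = 1 + 4 + 3 + 2 + 1 + 0 + 2 + 2 + 1 = 16

16


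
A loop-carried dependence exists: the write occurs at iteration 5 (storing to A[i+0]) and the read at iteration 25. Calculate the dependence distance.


Distance = read iteration - write iteration
= 25 - 5 = 20

20


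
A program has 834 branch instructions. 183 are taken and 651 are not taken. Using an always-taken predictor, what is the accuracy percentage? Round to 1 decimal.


Predictor: always-taken
Correct predictions = 183
Accuracy = 183 / 834 * 100 = 21.9%

21.9


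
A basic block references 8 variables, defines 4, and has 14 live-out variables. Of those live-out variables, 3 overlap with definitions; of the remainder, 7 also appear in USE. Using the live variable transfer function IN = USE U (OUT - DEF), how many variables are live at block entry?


OUT - DEF: 14 - 3 = 11
|IN| = |USE| + |OUT - DEF| - |USE ∩ (OUT - DEF)| = 8 + 11 - 7 = 12

12


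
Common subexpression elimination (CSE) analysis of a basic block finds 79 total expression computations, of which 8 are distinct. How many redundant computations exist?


CSE count = total expressions - unique expressions
= 79 - 8 = 71

71


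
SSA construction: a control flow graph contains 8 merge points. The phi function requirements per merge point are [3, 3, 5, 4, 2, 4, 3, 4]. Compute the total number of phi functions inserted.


Total phi functions = sum of phi functions at each join node
= 3 + 3 + 5 + 4 + 2 + 4 + 3 + 4 = 28

28


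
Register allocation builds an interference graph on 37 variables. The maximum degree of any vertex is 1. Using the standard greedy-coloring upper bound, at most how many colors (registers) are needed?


Greedy coloring never needs more than (max_degree + 1) colors: when coloring a vertex, at most max_degree neighbors are already colored.
Upper bound = 1 + 1 = 2

2


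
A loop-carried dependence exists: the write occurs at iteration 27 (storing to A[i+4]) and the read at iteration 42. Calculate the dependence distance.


Distance = read iteration - write iteration
= 42 - 27 = 15

15


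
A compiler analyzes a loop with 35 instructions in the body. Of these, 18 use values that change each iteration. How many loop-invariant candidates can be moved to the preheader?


Invariant candidates = total - loop-dependent
= 35 - 18 = 17

17


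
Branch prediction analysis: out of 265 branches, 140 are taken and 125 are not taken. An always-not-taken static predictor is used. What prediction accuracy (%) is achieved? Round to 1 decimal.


Predictor: always-not-taken
Correct predictions = 125
Accuracy = 125 / 265 * 100 = 47.2%

47.2


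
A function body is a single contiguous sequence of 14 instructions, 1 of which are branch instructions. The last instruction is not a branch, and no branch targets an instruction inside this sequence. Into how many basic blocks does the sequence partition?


With no in-sequence branch targets, the leaders are the first instruction plus the instruction after each branch.
Number of basic blocks = branches + 1
= 1 + 1 = 2

2


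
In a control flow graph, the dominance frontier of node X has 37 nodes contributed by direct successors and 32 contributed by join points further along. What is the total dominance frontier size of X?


DF(X) = direct successor contributions + join point contributions
= 37 + 32 = 69

69


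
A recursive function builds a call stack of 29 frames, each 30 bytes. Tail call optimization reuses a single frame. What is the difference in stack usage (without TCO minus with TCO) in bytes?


Without TCO: 29 * 30 = 870 bytes
With TCO: reuse 1 frame = 30 bytes
Savings = 870 - 30 = 840

840


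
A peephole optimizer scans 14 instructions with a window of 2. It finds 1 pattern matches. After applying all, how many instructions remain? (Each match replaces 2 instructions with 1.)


Each match removes 1 instructions.
Total removed = 1 * 1 = 1
Remaining = 14 - 1 = 13

13


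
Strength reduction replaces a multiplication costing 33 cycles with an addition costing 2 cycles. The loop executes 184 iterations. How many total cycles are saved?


Per-iteration saving = 33 - 2 = 31
Total saved = 184 * 31 = 5704

5704


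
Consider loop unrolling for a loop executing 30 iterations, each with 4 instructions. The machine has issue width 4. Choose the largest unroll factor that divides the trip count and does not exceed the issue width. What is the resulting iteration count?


Largest divisor of 30 <= 4 is 3
New iterations = 30 / 3 = 10

10


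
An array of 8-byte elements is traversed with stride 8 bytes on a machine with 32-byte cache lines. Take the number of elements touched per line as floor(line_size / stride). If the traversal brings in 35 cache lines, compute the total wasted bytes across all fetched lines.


Elements per line = floor(32 / 8) = 4
Bytes used per line = 4 * 8 = 32
Wasted per line = 32 - 32 = 0
Total wasted = 0 * 35 = 0

0


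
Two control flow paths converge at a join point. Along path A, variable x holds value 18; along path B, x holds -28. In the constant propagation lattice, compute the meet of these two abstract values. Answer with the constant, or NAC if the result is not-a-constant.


Meet operation: if both paths give the same constant, result is that constant; if they differ, result is NAC (not-a-constant).
Path A: 18, Path B: -28 -> differ
Result: not-a-constant -> NAC

NAC


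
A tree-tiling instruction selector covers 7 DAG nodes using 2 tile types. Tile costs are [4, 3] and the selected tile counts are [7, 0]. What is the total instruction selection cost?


Total cost = sum(count_i * cost_i)
= 7*4 + 0*3
= 28

28


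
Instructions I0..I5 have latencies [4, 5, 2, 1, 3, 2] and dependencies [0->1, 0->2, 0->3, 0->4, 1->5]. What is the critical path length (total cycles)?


Compute longest path through dependency graph: dist(Ik) = max over predecessors of dist + latency(Ik).
dist(I0) = latency 4 = 4
dist(I1) = dist(I0) + 5 = 4 + 5 = 9
dist(I2) = dist(I0) + 2 = 4 + 2 = 6
dist(I3) = dist(I0) + 1 = 4 + 1 = 5
dist(I4) = dist(I0) + 3 = 4 + 3 = 7
dist(I5) = dist(I1) + 2 = 9 + 2 = 11
Critical path = max dist = 11

11


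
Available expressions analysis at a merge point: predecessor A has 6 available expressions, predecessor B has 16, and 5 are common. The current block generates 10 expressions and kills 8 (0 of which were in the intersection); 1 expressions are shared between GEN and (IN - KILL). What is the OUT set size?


IN = intersection of predecessors = 5
IN - KILL = 5 - 0 = 5
|OUT| = |GEN| + |IN - KILL| - |GEN ∩ (IN - KILL)| = 10 + 5 - 1 = 14

14


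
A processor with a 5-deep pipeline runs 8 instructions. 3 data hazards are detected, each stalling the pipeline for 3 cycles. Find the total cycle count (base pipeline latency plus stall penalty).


Base cycles = 5 + 8 - 1 = 12
Total stalls = 3 * 3 = 9
Total = 12 + 9 = 21

21


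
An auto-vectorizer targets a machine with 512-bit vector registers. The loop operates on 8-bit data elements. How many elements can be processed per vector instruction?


Width = SIMD bits / data type bits
= 512 / 8 = 64

64


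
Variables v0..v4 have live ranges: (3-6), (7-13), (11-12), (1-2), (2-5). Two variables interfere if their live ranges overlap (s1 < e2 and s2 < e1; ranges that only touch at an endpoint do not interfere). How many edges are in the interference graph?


Check all pairs for overlapping intervals.
Two intervals (s1,e1) and (s2,e2) overlap if s1 < e2 and s2 < e1.
v0 (3-6) vs v1..v4: overlaps v4 -> 1
v1 (7-13) vs v2..v4: overlaps v2 -> 1
v2 (11-12) vs v3..v4: overlaps none -> 0
v3 (1-2) vs v4: overlaps none -> 0
Total overlapping pairs = 1 + 1 + 0 + 0 = 2

2


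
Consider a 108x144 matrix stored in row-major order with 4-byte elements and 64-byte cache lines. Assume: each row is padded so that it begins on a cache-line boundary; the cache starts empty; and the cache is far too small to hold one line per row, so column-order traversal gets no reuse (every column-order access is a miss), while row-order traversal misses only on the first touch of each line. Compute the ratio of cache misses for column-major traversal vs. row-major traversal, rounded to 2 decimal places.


Each row occupies 144 * 4 = 576 bytes and starts on a line boundary, so it spans ceil(576 / 64) = 9 cache lines.
Row-major traversal misses (one per line touched): 108 * ceil(144 * 4 / 64) = 972
Column-major traversal misses (no reuse, every access misses): 108 * 144 = 15552
Ratio = 15552 / 972 = 16.0

16.0


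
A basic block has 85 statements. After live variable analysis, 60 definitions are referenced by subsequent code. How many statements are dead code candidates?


Dead code = total statements - live definitions
= 85 - 60 = 25

25


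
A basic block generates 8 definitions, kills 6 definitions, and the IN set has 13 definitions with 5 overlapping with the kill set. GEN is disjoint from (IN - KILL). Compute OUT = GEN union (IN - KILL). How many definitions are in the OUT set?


IN - KILL: 13 - 5 = 8 surviving definitions
OUT = GEN + surviving = 8 + 8 = 16

16


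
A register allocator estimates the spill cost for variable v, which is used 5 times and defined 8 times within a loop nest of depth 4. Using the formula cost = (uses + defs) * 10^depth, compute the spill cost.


uses + defs = 5 + 8 = 13
10^4 = 10000
Spill cost = 13 * 10000 = 130000

130000


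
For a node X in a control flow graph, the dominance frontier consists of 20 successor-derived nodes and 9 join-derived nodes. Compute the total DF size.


DF(X) = direct successor contributions + join point contributions
= 20 + 9 = 29

29


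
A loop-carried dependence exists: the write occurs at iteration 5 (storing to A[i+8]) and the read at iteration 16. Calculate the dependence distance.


Distance = read iteration - write iteration
= 16 - 5 = 11

11


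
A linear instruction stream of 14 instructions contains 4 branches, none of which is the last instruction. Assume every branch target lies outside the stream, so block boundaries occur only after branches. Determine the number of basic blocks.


With no in-sequence branch targets, the leaders are the first instruction plus the instruction after each branch.
Number of basic blocks = branches + 1
= 4 + 1 = 5

5


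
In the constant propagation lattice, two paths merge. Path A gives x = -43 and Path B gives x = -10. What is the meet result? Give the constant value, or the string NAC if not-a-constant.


Meet operation: if both paths give the same constant, result is that constant; if they differ, result is NAC (not-a-constant).
Path A: -43, Path B: -10 -> differ
Result: not-a-constant -> NAC

NAC


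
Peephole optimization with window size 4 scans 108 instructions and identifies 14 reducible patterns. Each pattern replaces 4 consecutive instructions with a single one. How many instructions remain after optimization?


Each match removes 3 instructions.
Total removed = 14 * 3 = 42
Remaining = 108 - 42 = 66

66


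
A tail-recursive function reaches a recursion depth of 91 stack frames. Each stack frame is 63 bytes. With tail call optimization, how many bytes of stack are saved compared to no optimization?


Without TCO: 91 * 63 = 5733 bytes
With TCO: reuse 1 frame = 63 bytes
Savings = 5733 - 63 = 5670

5670


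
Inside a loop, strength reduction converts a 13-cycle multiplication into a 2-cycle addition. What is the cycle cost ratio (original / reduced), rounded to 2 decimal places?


Ratio = mult_cost / add_cost = 13 / 2 = 6.5

6.5


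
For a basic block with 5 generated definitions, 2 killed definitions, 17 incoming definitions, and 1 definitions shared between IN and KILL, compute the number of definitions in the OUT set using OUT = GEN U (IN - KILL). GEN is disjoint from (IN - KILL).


IN - KILL: 17 - 1 = 16 surviving definitions
OUT = GEN + surviving = 5 + 16 = 21

21


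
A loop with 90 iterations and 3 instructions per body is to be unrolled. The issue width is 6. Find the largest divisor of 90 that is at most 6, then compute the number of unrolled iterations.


Largest divisor of 90 <= 6 is 6
New iterations = 90 / 6 = 15

15


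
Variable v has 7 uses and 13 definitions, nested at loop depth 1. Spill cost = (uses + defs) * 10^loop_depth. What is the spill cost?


uses + defs = 7 + 13 = 20
10^1 = 10
Spill cost = 20 * 10 = 200

200


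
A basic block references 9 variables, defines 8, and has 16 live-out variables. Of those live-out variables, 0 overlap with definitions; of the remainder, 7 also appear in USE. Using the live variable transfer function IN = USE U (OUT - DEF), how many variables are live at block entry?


OUT - DEF: 16 - 0 = 16
|IN| = |USE| + |OUT - DEF| - |USE ∩ (OUT - DEF)| = 9 + 16 - 7 = 18

18


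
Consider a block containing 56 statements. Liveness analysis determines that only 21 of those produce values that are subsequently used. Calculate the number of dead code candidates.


Dead code = total statements - live definitions
= 56 - 21 = 35

35
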